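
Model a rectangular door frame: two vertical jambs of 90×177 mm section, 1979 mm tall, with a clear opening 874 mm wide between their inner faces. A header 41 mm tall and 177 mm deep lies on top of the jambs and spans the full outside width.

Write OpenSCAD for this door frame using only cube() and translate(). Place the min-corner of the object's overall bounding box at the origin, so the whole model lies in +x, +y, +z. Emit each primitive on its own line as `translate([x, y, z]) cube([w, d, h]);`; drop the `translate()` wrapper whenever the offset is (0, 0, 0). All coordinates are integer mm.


cube([90, 177, 1979]);
translate([964, 0, 0]) cube([90, 177, 1979]);
translate([0, 0, 1979]) cube([1054, 177, 41]);


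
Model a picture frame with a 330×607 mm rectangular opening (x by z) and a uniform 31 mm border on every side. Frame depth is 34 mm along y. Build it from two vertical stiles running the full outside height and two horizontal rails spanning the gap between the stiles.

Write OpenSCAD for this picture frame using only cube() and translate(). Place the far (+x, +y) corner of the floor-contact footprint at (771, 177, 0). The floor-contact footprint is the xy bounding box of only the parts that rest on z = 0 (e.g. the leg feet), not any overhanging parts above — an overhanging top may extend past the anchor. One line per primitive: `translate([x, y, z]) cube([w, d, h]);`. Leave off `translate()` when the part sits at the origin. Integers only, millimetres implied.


translate([379, 143, 0]) cube([31, 34, 669]);
translate([740, 143, 0]) cube([31, 34, 669]);
translate([410, 143, 0]) cube([330, 34, 31]);
translate([410, 143, 638]) cube([330, 34, 31]);


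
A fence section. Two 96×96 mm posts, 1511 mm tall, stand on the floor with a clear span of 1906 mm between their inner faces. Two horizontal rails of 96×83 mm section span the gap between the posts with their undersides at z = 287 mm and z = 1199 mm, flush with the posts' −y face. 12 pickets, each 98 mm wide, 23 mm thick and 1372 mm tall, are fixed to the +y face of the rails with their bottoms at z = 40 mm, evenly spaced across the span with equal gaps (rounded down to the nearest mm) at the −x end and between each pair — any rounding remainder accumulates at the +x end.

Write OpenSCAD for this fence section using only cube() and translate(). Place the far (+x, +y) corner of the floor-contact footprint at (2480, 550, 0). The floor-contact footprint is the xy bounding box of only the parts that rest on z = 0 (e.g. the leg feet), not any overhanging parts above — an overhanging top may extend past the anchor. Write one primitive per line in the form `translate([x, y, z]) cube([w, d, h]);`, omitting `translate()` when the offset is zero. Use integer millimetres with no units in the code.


translate([382, 454, 0]) cube([96, 96, 1511]);
translate([2384, 454, 0]) cube([96, 96, 1511]);
translate([478, 454, 287]) cube([1906, 96, 83]);
translate([478, 454, 1199]) cube([1906, 96, 83]);
translate([534, 550, 40]) cube([98, 23, 1372]);
translate([688, 550, 40]) cube([98, 23, 1372]);
translate([842, 550, 40]) cube([98, 23, 1372]);
translate([996, 550, 40]) cube([98, 23, 1372]);
translate([1150, 550, 40]) cube([98, 23, 1372]);
translate([1304, 550, 40]) cube([98, 23, 1372]);
translate([1458, 550, 40]) cube([98, 23, 1372]);
translate([1612, 550, 40]) cube([98, 23, 1372]);
translate([1766, 550, 40]) cube([98, 23, 1372]);
translate([1920, 550, 40]) cube([98, 23, 1372]);
translate([2074, 550, 40]) cube([98, 23, 1372]);
translate([2228, 550, 40]) cube([98, 23, 1372]);


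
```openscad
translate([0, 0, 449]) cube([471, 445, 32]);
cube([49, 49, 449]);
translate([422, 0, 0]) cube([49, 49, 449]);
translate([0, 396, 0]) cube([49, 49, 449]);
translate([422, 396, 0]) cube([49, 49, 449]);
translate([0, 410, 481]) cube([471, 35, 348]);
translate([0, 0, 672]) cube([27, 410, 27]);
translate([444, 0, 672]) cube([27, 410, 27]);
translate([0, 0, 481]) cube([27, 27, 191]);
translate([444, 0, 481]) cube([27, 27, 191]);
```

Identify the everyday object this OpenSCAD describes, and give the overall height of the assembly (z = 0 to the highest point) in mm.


A chair. The overall height is 829 mm.

A slab on four corner posts with a tall panel at the back — a chair. The seat slab sits at z = 449 with thickness 32, and the 348 mm backrest starts at the seat top, so the overall height is 449 + 32 + 348 = 829 mm.


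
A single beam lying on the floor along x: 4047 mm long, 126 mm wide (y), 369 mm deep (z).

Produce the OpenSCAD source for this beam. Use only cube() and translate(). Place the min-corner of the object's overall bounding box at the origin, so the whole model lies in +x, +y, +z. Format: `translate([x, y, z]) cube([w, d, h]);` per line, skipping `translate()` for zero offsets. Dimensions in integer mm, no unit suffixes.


cube([4047, 126, 369]);


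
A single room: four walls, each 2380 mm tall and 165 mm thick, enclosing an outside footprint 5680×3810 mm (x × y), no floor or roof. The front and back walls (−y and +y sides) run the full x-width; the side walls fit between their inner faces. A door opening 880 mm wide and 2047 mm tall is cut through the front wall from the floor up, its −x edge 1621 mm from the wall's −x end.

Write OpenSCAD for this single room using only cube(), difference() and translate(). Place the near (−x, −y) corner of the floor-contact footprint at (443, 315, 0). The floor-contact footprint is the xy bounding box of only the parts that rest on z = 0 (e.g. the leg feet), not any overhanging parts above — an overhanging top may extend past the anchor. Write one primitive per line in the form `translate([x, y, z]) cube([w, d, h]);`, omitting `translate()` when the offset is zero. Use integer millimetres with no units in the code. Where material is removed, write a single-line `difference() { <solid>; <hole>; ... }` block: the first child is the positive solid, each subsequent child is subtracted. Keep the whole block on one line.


difference() { translate([443, 315, 0]) cube([5680, 165, 2380]); translate([2064, 315, 0]) cube([880, 165, 2047]); }
translate([443, 3960, 0]) cube([5680, 165, 2380]);
translate([443, 480, 0]) cube([165, 3480, 2380]);
translate([5958, 480, 0]) cube([165, 3480, 2380]);


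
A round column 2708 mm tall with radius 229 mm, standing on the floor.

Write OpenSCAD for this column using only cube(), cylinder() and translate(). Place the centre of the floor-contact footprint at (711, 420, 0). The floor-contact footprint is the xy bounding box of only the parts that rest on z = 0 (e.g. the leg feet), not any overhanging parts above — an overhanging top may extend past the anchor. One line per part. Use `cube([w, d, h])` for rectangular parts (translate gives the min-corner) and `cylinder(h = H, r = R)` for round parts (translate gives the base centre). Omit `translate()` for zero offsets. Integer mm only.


translate([711, 420, 0]) cylinder(h = 2708, r = 229);


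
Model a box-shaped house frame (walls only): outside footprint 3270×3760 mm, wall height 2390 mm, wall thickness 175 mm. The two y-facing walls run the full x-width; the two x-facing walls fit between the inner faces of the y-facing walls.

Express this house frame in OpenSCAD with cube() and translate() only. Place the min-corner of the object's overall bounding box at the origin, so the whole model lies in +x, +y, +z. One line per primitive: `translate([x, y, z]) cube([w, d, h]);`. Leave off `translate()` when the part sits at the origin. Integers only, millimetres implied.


cube([3270, 175, 2390]);
translate([0, 3585, 0]) cube([3270, 175, 2390]);
translate([0, 175, 0]) cube([175, 3410, 2390]);
translate([3095, 175, 0]) cube([175, 3410, 2390]);


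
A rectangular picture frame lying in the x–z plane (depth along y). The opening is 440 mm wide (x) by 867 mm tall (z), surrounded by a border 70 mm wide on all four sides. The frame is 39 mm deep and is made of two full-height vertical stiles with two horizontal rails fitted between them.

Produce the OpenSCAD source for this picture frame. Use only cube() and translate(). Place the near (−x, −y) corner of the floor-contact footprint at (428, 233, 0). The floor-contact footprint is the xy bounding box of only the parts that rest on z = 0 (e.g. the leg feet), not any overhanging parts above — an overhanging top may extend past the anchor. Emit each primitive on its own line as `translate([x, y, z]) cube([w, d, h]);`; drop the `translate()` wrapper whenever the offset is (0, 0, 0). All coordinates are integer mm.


translate([428, 233, 0]) cube([70, 39, 1007]);
translate([938, 233, 0]) cube([70, 39, 1007]);
translate([498, 233, 0]) cube([440, 39, 70]);
translate([498, 233, 937]) cube([440, 39, 70]);


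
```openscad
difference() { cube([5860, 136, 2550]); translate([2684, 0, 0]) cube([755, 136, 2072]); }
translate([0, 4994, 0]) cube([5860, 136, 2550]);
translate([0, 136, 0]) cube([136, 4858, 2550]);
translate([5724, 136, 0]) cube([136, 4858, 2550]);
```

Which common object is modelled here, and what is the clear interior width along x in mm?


A single room. The interior width is 5588 mm.

Four walls enclosing a rectangle with a door in the front wall — a room. Outside width 5860 minus two 136 mm walls gives 5588 mm.


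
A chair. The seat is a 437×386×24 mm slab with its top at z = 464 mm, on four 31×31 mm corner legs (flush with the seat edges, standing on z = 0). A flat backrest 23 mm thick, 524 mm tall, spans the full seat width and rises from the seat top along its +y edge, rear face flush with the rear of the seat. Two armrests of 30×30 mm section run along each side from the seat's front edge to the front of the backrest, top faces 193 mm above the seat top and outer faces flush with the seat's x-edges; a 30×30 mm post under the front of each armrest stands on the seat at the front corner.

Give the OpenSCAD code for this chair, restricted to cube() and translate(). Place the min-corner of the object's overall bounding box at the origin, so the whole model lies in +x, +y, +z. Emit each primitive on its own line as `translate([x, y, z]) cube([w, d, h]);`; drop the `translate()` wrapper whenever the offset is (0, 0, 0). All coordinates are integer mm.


translate([0, 0, 440]) cube([437, 386, 24]);
cube([31, 31, 440]);
translate([406, 0, 0]) cube([31, 31, 440]);
translate([0, 355, 0]) cube([31, 31, 440]);
translate([406, 355, 0]) cube([31, 31, 440]);
translate([0, 363, 464]) cube([437, 23, 524]);
translate([0, 0, 627]) cube([30, 363, 30]);
translate([407, 0, 627]) cube([30, 363, 30]);
translate([0, 0, 464]) cube([30, 30, 163]);
translate([407, 0, 464]) cube([30, 30, 163]);


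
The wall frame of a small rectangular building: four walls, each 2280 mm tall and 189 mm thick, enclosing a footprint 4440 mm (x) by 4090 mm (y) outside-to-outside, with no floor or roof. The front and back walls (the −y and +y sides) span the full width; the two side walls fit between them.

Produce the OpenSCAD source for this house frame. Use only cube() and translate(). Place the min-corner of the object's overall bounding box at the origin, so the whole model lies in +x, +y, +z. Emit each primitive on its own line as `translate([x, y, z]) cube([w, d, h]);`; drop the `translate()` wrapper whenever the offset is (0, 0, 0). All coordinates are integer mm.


cube([4440, 189, 2280]);
translate([0, 3901, 0]) cube([4440, 189, 2280]);
translate([0, 189, 0]) cube([189, 3712, 2280]);
translate([4251, 189, 0]) cube([189, 3712, 2280]);


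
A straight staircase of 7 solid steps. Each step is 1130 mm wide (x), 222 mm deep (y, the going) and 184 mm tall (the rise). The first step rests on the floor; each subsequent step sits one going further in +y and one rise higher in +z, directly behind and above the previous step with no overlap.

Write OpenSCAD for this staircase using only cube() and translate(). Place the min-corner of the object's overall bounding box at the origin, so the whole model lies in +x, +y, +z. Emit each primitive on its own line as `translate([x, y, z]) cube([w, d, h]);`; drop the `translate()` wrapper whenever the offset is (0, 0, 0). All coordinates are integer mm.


cube([1130, 222, 184]);
translate([0, 222, 184]) cube([1130, 222, 184]);
translate([0, 444, 368]) cube([1130, 222, 184]);
translate([0, 666, 552]) cube([1130, 222, 184]);
translate([0, 888, 736]) cube([1130, 222, 184]);
translate([0, 1110, 920]) cube([1130, 222, 184]);
translate([0, 1332, 1104]) cube([1130, 222, 184]);


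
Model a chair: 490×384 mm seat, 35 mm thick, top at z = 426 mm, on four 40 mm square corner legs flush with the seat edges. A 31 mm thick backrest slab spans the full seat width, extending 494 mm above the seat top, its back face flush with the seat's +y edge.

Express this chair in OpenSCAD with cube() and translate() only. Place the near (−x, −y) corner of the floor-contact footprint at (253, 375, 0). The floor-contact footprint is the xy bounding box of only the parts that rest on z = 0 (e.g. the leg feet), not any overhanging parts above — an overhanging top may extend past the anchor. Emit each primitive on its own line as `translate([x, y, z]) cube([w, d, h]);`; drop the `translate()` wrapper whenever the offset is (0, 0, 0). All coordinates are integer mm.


translate([253, 375, 391]) cube([490, 384, 35]);
translate([253, 375, 0]) cube([40, 40, 391]);
translate([703, 375, 0]) cube([40, 40, 391]);
translate([253, 719, 0]) cube([40, 40, 391]);
translate([703, 719, 0]) cube([40, 40, 391]);
translate([253, 728, 426]) cube([490, 31, 494]);


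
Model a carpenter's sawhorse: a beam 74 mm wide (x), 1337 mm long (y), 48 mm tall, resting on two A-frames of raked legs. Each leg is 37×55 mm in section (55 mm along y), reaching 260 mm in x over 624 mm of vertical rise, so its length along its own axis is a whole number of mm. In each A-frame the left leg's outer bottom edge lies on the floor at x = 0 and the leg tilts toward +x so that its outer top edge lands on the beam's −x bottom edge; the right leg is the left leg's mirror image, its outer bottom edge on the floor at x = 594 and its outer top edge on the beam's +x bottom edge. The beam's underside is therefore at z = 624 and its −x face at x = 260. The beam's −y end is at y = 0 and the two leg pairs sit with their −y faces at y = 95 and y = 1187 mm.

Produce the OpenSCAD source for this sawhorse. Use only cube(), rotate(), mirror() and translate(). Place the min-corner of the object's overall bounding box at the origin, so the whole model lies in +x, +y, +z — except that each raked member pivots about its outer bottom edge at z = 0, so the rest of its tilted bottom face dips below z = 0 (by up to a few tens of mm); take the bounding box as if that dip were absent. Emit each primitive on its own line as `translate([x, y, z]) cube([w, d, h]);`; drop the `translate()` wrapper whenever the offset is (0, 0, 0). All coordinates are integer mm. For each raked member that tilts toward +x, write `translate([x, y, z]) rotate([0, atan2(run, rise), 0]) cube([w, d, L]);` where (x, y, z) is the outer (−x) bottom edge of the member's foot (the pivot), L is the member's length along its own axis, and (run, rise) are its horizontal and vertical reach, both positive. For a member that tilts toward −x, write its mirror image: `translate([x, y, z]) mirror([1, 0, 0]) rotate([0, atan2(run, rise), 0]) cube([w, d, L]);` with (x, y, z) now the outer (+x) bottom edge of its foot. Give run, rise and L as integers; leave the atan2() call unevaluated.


// leg length = √(260² + 624²) = 676
// right-leg outer foot x = 2·260 + 74 = 594
// beam min-corner = (260, 0, 624)
translate([260, 0, 624]) cube([74, 1337, 48]);
translate([0, 95, 0]) rotate([0, atan2(260, 624), 0]) cube([37, 55, 676]);
translate([594, 95, 0]) mirror([1, 0, 0]) rotate([0, atan2(260, 624), 0]) cube([37, 55, 676]);
translate([0, 1187, 0]) rotate([0, atan2(260, 624), 0]) cube([37, 55, 676]);
translate([594, 1187, 0]) mirror([1, 0, 0]) rotate([0, atan2(260, 624), 0]) cube([37, 55, 676]);


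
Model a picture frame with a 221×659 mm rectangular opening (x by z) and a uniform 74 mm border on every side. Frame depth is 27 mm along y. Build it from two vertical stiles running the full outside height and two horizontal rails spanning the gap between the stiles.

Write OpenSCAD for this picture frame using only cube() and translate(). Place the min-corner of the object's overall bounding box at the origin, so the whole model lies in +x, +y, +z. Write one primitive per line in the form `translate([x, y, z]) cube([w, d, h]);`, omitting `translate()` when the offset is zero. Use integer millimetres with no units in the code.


cube([74, 27, 807]);
translate([295, 0, 0]) cube([74, 27, 807]);
translate([74, 0, 0]) cube([221, 27, 74]);
translate([74, 0, 733]) cube([221, 27, 74]);


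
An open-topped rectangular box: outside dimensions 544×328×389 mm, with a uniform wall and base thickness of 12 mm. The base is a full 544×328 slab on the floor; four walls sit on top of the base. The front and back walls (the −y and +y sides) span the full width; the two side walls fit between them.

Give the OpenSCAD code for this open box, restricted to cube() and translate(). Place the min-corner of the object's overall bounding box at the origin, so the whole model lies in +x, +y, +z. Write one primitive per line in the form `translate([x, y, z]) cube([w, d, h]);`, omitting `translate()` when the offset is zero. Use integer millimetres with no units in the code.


cube([544, 328, 12]);
translate([0, 0, 12]) cube([544, 12, 377]);
translate([0, 316, 12]) cube([544, 12, 377]);
translate([0, 12, 12]) cube([12, 304, 377]);
translate([532, 12, 12]) cube([12, 304, 377]);


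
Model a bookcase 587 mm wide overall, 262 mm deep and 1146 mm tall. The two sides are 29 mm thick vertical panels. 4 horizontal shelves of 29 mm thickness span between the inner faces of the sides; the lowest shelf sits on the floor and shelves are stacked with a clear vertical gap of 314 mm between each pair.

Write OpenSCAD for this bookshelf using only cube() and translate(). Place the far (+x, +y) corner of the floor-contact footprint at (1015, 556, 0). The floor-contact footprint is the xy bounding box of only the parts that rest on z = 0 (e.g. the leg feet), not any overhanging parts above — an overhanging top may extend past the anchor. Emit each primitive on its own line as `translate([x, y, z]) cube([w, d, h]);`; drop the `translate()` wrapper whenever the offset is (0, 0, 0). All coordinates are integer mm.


translate([428, 294, 0]) cube([29, 262, 1146]);
translate([986, 294, 0]) cube([29, 262, 1146]);
translate([457, 294, 0]) cube([529, 262, 29]);
translate([457, 294, 343]) cube([529, 262, 29]);
translate([457, 294, 686]) cube([529, 262, 29]);
translate([457, 294, 1029]) cube([529, 262, 29]);


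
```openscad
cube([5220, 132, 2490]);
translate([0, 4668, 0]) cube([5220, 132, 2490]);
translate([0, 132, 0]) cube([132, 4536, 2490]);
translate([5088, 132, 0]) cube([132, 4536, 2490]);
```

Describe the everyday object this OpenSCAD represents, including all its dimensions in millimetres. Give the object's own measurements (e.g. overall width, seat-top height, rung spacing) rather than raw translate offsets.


The wall frame of a small rectangular building: four walls, each 2490 mm tall and 132 mm thick, enclosing a footprint 5220 mm (x) by 4800 mm (y) outside-to-outside, with no floor or roof. The front and back walls (the −y and +y sides) span the full width; the two side walls fit between them.


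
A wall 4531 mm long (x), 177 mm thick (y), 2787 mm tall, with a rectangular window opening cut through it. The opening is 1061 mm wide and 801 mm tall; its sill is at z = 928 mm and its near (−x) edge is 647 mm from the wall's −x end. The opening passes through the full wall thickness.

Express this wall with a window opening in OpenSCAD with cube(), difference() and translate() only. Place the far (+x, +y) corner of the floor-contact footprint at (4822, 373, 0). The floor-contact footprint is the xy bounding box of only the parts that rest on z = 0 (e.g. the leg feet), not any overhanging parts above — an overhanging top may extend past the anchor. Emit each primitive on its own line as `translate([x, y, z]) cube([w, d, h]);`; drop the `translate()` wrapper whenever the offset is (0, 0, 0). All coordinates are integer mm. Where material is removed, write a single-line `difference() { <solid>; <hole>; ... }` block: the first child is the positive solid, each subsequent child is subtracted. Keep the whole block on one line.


difference() { translate([291, 196, 0]) cube([4531, 177, 2787]); translate([938, 196, 928]) cube([1061, 177, 801]); }


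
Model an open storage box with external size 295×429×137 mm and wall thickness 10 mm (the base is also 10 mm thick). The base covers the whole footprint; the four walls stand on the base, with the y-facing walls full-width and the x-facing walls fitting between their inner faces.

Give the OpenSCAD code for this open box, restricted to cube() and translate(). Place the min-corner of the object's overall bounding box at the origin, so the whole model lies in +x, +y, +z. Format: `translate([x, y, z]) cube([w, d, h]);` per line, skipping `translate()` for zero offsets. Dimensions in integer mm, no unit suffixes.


cube([295, 429, 10]);
translate([0, 0, 10]) cube([295, 10, 127]);
translate([0, 419, 10]) cube([295, 10, 127]);
translate([0, 10, 10]) cube([10, 409, 127]);
translate([285, 10, 10]) cube([10, 409, 127]);


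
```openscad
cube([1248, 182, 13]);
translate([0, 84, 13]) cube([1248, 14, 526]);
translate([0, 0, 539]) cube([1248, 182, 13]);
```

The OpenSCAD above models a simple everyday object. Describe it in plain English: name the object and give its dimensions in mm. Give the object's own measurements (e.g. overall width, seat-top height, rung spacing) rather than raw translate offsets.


An I-beam lying along x, 1248 mm long. Overall section height 552 mm. Two flanges 182 mm wide (y) and 13 mm thick, one on the floor and one at the top; a web 14 mm thick runs between them, centred on the flange width.


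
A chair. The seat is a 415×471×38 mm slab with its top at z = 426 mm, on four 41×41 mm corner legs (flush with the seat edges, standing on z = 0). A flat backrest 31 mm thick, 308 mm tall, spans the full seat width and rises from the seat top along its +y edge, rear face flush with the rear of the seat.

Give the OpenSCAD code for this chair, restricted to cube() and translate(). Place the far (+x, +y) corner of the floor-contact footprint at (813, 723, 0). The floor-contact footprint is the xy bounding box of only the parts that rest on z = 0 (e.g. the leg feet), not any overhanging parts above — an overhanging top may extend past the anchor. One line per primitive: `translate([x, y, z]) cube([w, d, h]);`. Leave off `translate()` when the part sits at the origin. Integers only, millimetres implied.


translate([398, 252, 388]) cube([415, 471, 38]);
translate([398, 252, 0]) cube([41, 41, 388]);
translate([772, 252, 0]) cube([41, 41, 388]);
translate([398, 682, 0]) cube([41, 41, 388]);
translate([772, 682, 0]) cube([41, 41, 388]);
translate([398, 692, 426]) cube([415, 31, 308]);


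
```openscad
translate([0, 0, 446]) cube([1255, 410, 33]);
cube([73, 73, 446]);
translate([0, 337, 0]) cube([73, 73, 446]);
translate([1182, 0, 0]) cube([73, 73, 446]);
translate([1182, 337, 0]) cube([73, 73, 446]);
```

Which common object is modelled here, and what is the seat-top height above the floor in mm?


A bench. The seat-top height is 479 mm.

A long slab on four corner posts — a bench. The slab sits at z = 446 with thickness 33, so the top is 446 + 33 = 479 mm.


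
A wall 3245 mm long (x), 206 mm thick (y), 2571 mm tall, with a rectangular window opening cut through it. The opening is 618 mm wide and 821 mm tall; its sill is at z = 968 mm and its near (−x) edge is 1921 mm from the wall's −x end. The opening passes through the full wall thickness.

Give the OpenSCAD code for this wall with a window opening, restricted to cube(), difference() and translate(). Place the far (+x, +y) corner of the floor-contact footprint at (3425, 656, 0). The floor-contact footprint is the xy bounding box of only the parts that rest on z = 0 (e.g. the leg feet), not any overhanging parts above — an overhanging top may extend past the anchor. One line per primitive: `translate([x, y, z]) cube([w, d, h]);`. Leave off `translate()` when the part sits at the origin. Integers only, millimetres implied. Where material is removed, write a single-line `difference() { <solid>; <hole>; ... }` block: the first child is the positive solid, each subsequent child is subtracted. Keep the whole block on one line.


difference() { translate([180, 450, 0]) cube([3245, 206, 2571]); translate([2101, 450, 968]) cube([618, 206, 821]); }


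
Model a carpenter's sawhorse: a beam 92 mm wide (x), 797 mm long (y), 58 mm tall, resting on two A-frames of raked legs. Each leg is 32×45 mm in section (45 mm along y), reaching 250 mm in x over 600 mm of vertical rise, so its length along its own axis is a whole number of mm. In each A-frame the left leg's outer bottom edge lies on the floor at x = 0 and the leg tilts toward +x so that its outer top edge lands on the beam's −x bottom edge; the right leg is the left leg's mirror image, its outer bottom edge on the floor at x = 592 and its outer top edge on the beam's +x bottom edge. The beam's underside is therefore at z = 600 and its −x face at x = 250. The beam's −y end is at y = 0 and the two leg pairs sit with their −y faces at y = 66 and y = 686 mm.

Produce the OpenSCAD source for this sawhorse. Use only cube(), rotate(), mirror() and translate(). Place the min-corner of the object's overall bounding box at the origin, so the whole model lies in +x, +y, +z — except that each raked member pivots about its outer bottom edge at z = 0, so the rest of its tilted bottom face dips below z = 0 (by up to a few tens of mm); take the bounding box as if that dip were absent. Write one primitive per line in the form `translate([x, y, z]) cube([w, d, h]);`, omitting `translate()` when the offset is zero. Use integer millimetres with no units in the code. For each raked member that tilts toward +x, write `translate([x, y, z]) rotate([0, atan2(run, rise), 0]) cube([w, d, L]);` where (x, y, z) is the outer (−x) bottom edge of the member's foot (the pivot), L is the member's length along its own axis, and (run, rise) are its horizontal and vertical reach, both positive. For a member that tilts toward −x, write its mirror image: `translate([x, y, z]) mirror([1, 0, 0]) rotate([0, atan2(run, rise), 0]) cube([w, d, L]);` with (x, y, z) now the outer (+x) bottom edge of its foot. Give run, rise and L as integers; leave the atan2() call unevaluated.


// leg length = √(250² + 600²) = 650
// right-leg outer foot x = 2·250 + 92 = 592
// beam min-corner = (250, 0, 600)
translate([250, 0, 600]) cube([92, 797, 58]);
translate([0, 66, 0]) rotate([0, atan2(250, 600), 0]) cube([32, 45, 650]);
translate([592, 66, 0]) mirror([1, 0, 0]) rotate([0, atan2(250, 600), 0]) cube([32, 45, 650]);
translate([0, 686, 0]) rotate([0, atan2(250, 600), 0]) cube([32, 45, 650]);
translate([592, 686, 0]) mirror([1, 0, 0]) rotate([0, atan2(250, 600), 0]) cube([32, 45, 650]);


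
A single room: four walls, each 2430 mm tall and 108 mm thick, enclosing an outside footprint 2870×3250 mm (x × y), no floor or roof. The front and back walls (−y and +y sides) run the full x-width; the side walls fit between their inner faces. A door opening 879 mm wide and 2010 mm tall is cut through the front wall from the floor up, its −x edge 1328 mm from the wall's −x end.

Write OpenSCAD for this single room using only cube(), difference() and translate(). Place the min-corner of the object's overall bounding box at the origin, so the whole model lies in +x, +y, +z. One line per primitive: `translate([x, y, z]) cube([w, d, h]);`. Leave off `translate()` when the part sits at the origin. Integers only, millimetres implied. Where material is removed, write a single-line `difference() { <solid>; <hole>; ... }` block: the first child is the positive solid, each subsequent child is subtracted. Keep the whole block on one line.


difference() { cube([2870, 108, 2430]); translate([1328, 0, 0]) cube([879, 108, 2010]); }
translate([0, 3142, 0]) cube([2870, 108, 2430]);
translate([0, 108, 0]) cube([108, 3034, 2430]);
translate([2762, 108, 0]) cube([108, 3034, 2430]);


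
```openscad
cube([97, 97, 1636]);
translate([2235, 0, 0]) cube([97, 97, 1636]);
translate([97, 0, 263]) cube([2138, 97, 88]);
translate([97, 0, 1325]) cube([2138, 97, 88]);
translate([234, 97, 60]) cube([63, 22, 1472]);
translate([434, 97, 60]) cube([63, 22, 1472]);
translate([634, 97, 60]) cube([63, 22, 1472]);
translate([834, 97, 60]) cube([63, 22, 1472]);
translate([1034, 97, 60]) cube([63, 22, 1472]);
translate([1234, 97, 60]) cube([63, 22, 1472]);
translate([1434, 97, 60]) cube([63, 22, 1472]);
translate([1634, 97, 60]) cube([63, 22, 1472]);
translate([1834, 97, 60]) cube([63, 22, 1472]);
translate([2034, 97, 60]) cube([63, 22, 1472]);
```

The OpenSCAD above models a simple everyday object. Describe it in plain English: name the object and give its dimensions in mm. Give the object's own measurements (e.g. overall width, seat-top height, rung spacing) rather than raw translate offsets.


A fence section. Two 97×97 mm posts, 1636 mm tall, stand on the floor with a clear span of 2138 mm between their inner faces. Two horizontal rails of 97×88 mm section span the gap between the posts with their undersides at z = 263 mm and z = 1325 mm, flush with the posts' −y face. 10 pickets, each 63 mm wide, 22 mm thick and 1472 mm tall, are fixed to the +y face of the rails with their bottoms at z = 60 mm, spaced across the span with a 137 mm gap after the −x post and between neighbouring pickets, with 138 mm left before the +x post.


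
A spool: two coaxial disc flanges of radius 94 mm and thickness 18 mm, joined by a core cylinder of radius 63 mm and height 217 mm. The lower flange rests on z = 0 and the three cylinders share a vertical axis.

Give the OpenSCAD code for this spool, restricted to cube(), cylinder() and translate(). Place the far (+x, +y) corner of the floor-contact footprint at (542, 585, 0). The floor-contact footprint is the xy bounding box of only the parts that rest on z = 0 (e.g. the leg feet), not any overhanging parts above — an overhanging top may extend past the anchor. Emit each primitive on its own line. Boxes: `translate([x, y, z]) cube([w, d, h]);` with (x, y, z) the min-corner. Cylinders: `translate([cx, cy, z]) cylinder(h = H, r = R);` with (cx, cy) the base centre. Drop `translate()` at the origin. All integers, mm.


translate([448, 491, 0]) cylinder(h = 18, r = 94);
translate([448, 491, 18]) cylinder(h = 217, r = 63);
translate([448, 491, 235]) cylinder(h = 18, r = 94);


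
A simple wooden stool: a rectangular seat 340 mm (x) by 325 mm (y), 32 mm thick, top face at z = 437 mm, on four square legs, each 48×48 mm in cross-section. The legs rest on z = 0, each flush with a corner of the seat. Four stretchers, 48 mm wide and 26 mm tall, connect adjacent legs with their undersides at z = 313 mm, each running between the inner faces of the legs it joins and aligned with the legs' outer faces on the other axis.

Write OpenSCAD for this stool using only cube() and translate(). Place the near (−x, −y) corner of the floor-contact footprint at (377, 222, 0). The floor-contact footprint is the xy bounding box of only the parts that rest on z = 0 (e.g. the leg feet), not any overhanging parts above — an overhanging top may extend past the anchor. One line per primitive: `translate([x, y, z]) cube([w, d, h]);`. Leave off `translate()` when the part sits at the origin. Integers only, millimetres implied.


translate([377, 222, 405]) cube([340, 325, 32]);
translate([377, 222, 0]) cube([48, 48, 405]);
translate([669, 222, 0]) cube([48, 48, 405]);
translate([377, 499, 0]) cube([48, 48, 405]);
translate([669, 499, 0]) cube([48, 48, 405]);
translate([425, 222, 313]) cube([244, 48, 26]);
translate([425, 499, 313]) cube([244, 48, 26]);
translate([377, 270, 313]) cube([48, 229, 26]);
translate([669, 270, 313]) cube([48, 229, 26]);


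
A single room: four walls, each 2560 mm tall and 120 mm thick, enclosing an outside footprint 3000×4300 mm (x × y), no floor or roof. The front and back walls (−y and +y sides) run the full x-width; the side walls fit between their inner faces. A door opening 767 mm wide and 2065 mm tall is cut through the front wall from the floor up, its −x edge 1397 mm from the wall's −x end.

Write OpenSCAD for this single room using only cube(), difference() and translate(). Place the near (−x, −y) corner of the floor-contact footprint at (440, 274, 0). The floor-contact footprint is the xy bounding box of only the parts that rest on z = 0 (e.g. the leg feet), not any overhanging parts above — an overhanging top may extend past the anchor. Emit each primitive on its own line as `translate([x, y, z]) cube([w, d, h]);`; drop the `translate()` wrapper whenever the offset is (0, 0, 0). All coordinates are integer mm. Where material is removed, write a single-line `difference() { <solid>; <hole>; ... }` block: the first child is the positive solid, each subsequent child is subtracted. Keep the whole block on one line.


difference() { translate([440, 274, 0]) cube([3000, 120, 2560]); translate([1837, 274, 0]) cube([767, 120, 2065]); }
translate([440, 4454, 0]) cube([3000, 120, 2560]);
translate([440, 394, 0]) cube([120, 4060, 2560]);
translate([3320, 394, 0]) cube([120, 4060, 2560]);


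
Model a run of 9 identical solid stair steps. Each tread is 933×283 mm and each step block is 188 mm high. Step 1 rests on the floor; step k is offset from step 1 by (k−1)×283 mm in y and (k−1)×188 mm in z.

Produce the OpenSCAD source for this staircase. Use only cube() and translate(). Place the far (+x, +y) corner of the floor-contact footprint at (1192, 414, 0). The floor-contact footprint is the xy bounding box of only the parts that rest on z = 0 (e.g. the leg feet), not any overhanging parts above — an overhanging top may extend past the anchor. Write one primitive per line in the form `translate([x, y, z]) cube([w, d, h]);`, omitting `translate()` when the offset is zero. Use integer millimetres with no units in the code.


translate([259, 131, 0]) cube([933, 283, 188]);
translate([259, 414, 188]) cube([933, 283, 188]);
translate([259, 697, 376]) cube([933, 283, 188]);
translate([259, 980, 564]) cube([933, 283, 188]);
translate([259, 1263, 752]) cube([933, 283, 188]);
translate([259, 1546, 940]) cube([933, 283, 188]);
translate([259, 1829, 1128]) cube([933, 283, 188]);
translate([259, 2112, 1316]) cube([933, 283, 188]);
translate([259, 2395, 1504]) cube([933, 283, 188]);


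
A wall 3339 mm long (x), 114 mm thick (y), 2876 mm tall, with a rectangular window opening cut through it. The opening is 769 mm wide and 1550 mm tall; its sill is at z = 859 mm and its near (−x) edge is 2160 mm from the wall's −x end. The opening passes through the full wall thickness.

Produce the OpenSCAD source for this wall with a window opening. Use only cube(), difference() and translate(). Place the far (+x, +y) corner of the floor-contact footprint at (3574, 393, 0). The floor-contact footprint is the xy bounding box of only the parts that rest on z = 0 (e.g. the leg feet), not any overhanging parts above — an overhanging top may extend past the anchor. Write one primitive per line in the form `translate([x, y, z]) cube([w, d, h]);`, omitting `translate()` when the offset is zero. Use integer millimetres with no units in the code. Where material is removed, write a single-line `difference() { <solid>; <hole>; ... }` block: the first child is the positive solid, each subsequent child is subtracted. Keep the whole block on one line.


difference() { translate([235, 279, 0]) cube([3339, 114, 2876]); translate([2395, 279, 859]) cube([769, 114, 1550]); }


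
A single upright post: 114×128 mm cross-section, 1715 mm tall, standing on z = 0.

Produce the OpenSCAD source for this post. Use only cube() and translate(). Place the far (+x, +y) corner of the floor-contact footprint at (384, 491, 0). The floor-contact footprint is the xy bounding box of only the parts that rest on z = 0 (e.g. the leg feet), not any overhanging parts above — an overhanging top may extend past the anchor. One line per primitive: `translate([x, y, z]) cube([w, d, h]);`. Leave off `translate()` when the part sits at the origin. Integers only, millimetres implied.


translate([270, 363, 0]) cube([114, 128, 1715]);


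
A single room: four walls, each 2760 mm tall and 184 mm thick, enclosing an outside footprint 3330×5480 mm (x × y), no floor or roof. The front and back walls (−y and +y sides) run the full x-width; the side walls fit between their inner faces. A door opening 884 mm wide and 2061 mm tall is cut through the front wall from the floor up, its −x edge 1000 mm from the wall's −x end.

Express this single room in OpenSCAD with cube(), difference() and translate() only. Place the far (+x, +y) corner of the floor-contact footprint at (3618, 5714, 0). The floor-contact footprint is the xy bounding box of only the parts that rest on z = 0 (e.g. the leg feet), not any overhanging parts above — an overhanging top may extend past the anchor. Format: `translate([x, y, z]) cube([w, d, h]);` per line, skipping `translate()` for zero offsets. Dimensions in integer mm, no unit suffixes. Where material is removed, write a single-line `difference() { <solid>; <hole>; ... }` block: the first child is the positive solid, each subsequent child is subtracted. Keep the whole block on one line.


difference() { translate([288, 234, 0]) cube([3330, 184, 2760]); translate([1288, 234, 0]) cube([884, 184, 2061]); }
translate([288, 5530, 0]) cube([3330, 184, 2760]);
translate([288, 418, 0]) cube([184, 5112, 2760]);
translate([3434, 418, 0]) cube([184, 5112, 2760]);


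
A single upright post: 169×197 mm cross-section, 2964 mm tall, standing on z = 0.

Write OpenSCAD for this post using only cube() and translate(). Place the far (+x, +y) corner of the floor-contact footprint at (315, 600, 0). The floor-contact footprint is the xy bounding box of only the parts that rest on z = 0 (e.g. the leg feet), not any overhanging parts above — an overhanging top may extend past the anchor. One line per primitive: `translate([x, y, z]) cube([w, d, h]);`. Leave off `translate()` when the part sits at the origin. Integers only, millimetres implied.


translate([146, 403, 0]) cube([169, 197, 2964]);


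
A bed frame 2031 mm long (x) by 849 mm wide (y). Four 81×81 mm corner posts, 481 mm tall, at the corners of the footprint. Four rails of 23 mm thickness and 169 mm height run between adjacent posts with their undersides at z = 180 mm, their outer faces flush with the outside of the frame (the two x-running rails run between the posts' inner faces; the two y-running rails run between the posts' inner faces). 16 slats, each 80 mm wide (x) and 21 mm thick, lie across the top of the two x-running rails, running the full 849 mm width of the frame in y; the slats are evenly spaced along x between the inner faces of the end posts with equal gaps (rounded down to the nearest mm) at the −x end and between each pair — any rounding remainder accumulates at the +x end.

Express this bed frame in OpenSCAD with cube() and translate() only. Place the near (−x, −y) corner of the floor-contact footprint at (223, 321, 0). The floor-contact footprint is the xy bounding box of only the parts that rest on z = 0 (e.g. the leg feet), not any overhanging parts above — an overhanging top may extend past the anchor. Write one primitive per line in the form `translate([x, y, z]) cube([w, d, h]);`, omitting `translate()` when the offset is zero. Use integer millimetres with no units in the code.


translate([223, 321, 0]) cube([81, 81, 481]);
translate([223, 1089, 0]) cube([81, 81, 481]);
translate([2173, 321, 0]) cube([81, 81, 481]);
translate([2173, 1089, 0]) cube([81, 81, 481]);
translate([304, 321, 180]) cube([1869, 23, 169]);
translate([304, 1147, 180]) cube([1869, 23, 169]);
translate([223, 402, 180]) cube([23, 687, 169]);
translate([2231, 402, 180]) cube([23, 687, 169]);
translate([338, 321, 349]) cube([80, 849, 21]);
translate([452, 321, 349]) cube([80, 849, 21]);
translate([566, 321, 349]) cube([80, 849, 21]);
translate([680, 321, 349]) cube([80, 849, 21]);
translate([794, 321, 349]) cube([80, 849, 21]);
translate([908, 321, 349]) cube([80, 849, 21]);
translate([1022, 321, 349]) cube([80, 849, 21]);
translate([1136, 321, 349]) cube([80, 849, 21]);
translate([1250, 321, 349]) cube([80, 849, 21]);
translate([1364, 321, 349]) cube([80, 849, 21]);
translate([1478, 321, 349]) cube([80, 849, 21]);
translate([1592, 321, 349]) cube([80, 849, 21]);
translate([1706, 321, 349]) cube([80, 849, 21]);
translate([1820, 321, 349]) cube([80, 849, 21]);
translate([1934, 321, 349]) cube([80, 849, 21]);
translate([2048, 321, 349]) cube([80, 849, 21]);
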